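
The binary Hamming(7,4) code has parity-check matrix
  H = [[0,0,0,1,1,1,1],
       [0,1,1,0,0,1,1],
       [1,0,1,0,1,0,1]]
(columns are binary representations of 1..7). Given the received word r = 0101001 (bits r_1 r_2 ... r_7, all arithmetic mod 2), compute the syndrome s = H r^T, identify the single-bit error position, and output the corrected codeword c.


s = (0, 0, 1)^T, error position = 1, corrected codeword c = 1101001

Compute s = H r^T mod 2 one row at a time:
  s_1 = 1 + 0 + 0 + 1 = 2 ≡ 0 (mod 2).
  s_2 = 1 + 0 + 0 + 1 = 2 ≡ 0 (mod 2).
  s_3 = 0 + 0 + 0 + 1 = 1 ≡ 1 (mod 2).
s = (0, 0, 1)^T — this equals column 1 of H (binary 001), so error is at position 1.
Correct: flip bit 1 of r = 0101001 to get c = 1101001.


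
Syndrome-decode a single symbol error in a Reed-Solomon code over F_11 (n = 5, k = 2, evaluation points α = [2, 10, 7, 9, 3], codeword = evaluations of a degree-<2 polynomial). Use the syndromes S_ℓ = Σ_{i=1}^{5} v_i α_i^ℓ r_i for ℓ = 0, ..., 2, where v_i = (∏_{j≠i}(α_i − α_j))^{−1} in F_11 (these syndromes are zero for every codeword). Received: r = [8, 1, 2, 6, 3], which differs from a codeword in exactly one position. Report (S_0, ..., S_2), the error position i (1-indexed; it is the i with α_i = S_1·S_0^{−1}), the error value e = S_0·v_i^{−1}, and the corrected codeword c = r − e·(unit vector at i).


S = (3, 10, 4), error at position 3, error magnitude e = 8, c = [8, 1, 5, 6, 3].

Step 1: column multipliers v_i = (∏_{j≠i}(α_i − α_j))^{−1} mod 11.
  i = 1 (α = 2): (2−10)(2−7)(2−9)(2−3) = (−8)·(−5)·(−7)·(−1) = 280 ≡ 5, so v_1 = 5^{−1} = 9 (mod 11).
  i = 2 (α = 10): (10−2)(10−7)(10−9)(10−3) = 8·3·1·7 = 168 ≡ 3, so v_2 = 3^{−1} = 4 (mod 11).
  i = 3 (α = 7): (7−2)(7−10)(7−9)(7−3) = 5·(−3)·(−2)·4 = 120 ≡ 10, so v_3 = 10^{−1} = 10 (mod 11).
  i = 4 (α = 9): (9−2)(9−10)(9−7)(9−3) = 7·(−1)·2·6 = −84 ≡ 4, so v_4 = 4^{−1} = 3 (mod 11).
  i = 5 (α = 3): (3−2)(3−10)(3−7)(3−9) = 1·(−7)·(−4)·(−6) = −168 ≡ 8, so v_5 = 8^{−1} = 7 (mod 11).
  v = [9, 4, 10, 3, 7].
Step 2: syndromes of r = [8, 1, 2, 6, 3] (all sums mod 11).
  S_0 = Σ v_i r_i = 9·8 + 4·1 + 10·2 + 3·6 + 7·3 = 135 ≡ 3.
  S_1 = Σ v_i α_i r_i = 9·2·8 + 4·10·1 + 10·7·2 + 3·9·6 + 7·3·3 = 549 ≡ 10.
  α_i^2 mod 11 = [4, 1, 5, 4, 9].
  S_2 = Σ v_i α_i^2 r_i = 9·4·8 + 4·1·1 + 10·5·2 + 3·4·6 + 7·9·3 = 653 ≡ 4.
  S = (3, 10, 4) ≠ 0, so r is not a codeword (an error is present).
Step 3: locate the error. For a single error e at position i, S_ℓ = v_i·e·α_i^ℓ, so α_err = S_1/S_0.
  S_0^{−1} = 3^{−1} = 4 (mod 11), so α_err = 10·4 = 40 ≡ 7 = α_3. Error position i = 3.
  Consistency check: S_2/S_1 = 4·10 = 40 ≡ 7 = α_err ✓ (single-error assumption holds).
Step 4: error magnitude e = S_0/v_3 = S_0·∏_{j≠3}(α_3 − α_j) = 3·10 = 30 ≡ 8 (mod 11).
Step 5: correct position 3: c_3 = r_3 − e = 2 − 8 ≡ 5 (mod 11). Hence c = [8, 1, 5, 6, 3].
  Check: interpolating c through the α_i gives m(x) = 7 + 6·x (degree < 2) with m(α_i) = c_i for every i, so c is indeed a codeword.


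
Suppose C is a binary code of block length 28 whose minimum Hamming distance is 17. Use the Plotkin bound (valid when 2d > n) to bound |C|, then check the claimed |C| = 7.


Plotkin bound M ≤ 4; given |C| = 7 > bound (violated).

Check applicability: 2d = 34, n = 28.
2d − n = 6 > 0, so Plotkin applies.
Compute d/(2d−n) = 17/6 ≈ 2.8333.
⌊d/(2d−n)⌋ = 2.
Plotkin bound: M ≤ 2·2 = 4.
Given |C| = 7, check: VIOLATED.
This |C| is above the Plotkin bound, so no binary code with n = 28, d = 17 and 7 codewords exists.


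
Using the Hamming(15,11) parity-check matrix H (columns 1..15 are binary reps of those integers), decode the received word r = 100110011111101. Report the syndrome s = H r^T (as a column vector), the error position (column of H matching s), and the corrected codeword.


s = (1, 1, 1, 0)^T, error position = 14, corrected codeword c = 100110011111111

Compute s = H r^T mod 2 one row at a time:
  s_1 = 1 + 1 + 1 + 1 + 1 + 1 + 0 + 1 = 7 ≡ 1 (mod 2).
  s_2 = 1 + 1 + 0 + 0 + 1 + 1 + 0 + 1 = 5 ≡ 1 (mod 2).
  s_3 = 0 + 0 + 0 + 0 + 1 + 1 + 0 + 1 = 3 ≡ 1 (mod 2).
  s_4 = 1 + 0 + 1 + 0 + 1 + 1 + 1 + 1 = 6 ≡ 0 (mod 2).
s = (1, 1, 1, 0)^T — this equals column 14 of H (binary 1110), so error is at position 14.
Correct: flip bit 14 of r = 100110011111101 to get c = 100110011111111.


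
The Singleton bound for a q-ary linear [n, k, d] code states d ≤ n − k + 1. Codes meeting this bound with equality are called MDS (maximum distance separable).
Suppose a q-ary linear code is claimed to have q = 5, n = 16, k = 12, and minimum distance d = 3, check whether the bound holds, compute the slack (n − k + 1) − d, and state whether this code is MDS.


Singleton RHS = n − k + 1 = 5, slack = 2, bound satisfied, not MDS.

Singleton bound: d ≤ n − k + 1.
Here n = 16, k = 12, so n − k + 1 = 5.
Given d = 3, check d ≤ 5: YES.
Slack = (n − k + 1) − d = 2.
The code is NOT MDS (slack = 2 > 0).
Description: the claimed parameters are [16, 12, 3]_5; such a code would be non-MDS.


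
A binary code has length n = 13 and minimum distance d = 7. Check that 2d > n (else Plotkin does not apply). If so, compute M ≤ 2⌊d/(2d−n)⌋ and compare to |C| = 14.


Plotkin bound M ≤ 14; given |C| = 14 ≤ bound (satisfied).

Check applicability: 2d = 14, n = 13.
2d − n = 1 > 0, so Plotkin applies.
Compute d/(2d−n) = 7/1 ≈ 7.0000.
⌊d/(2d−n)⌋ = 7.
Plotkin bound: M ≤ 2·7 = 14.
Given |C| = 14, check: satisfied.
This |C| is at the Plotkin bound.


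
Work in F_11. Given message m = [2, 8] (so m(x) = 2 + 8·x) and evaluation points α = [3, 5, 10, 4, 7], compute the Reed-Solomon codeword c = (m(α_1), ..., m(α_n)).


c = [4, 9, 5, 1, 3]

Message polynomial: m(x) = 2 + 8·x (mod 11).
For each evaluation point α_i, compute m(α_i) mod 11:
  α_1 = 3: Horner steps 8 → 4, so m(3) = 4.
  α_2 = 5: Horner steps 8 → 9, so m(5) = 9.
  α_3 = 10: Horner steps 8 → 5, so m(10) = 5.
  α_4 = 4: Horner steps 8 → 1, so m(4) = 1.
  α_5 = 7: Horner steps 8 → 3, so m(7) = 3.
Codeword c = [4, 9, 5, 1, 3] ∈ F_11^5.


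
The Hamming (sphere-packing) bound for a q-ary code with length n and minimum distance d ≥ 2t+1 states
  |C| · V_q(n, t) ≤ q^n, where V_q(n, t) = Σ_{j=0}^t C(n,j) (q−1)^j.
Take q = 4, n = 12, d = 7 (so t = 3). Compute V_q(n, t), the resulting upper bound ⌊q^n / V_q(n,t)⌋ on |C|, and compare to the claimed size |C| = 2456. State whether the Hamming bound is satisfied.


V_q(n, t) = 6571, q^n = 16777216, Hamming bound = 2553, |C| = 2456 ≤ bound (satisfied).

Step 1: Compute V_q(n, t) = Σ_{j=0}^3 C(n, j) (q−1)^j.
  j = 0: C(12,0)·(3)^0 = 1·1 = 1.
  j = 1: C(12,1)·(3)^1 = 12·3 = 36.
  j = 2: C(12,2)·(3)^2 = 66·9 = 594.
  j = 3: C(12,3)·(3)^3 = 220·27 = 5940.
  V_q(n, t) = 1 + 36 + 594 + 5940 = 6571.
Step 2: q^n = 4^12 = 16777216.
Step 3: Hamming bound ⌊q^n / V_q(n,t)⌋ = ⌊16777216/6571⌋ = 2553.
Step 4: Compare |C| = 2456 to 2553: satisfied.
The claimed |C| lies below the Hamming bound.


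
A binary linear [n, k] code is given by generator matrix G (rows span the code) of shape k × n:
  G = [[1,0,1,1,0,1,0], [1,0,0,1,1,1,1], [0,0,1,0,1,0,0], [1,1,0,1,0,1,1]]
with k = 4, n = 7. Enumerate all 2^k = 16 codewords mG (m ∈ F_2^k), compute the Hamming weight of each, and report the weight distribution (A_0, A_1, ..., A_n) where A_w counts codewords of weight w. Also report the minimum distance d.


Weight distribution: A_0 = 1, A_1 = 1, A_2 = 3, A_3 = 3, A_4 = 3, A_5 = 3, A_6 = 1, A_7 = 1. Minimum distance d = 1.

Enumerate all 2^4 = 16 messages m ∈ F_2^4.
For each, compute codeword c = mG in F_2^7, then tally its weight.
  m = 0000 → c = 0000000, weight = 0.
  m = 1000 → c = 1011010, weight = 4.
  m = 0100 → c = 1001111, weight = 5.
  m = 1100 → c = 0010101, weight = 3.
  m = 0010 → c = 0010100, weight = 2.
  m = 1010 → c = 1001110, weight = 4.
  m = 0110 → c = 1011011, weight = 5.
  m = 1110 → c = 0000001, weight = 1.
  m = 0001 → c = 1101011, weight = 5.
  m = 1001 → c = 0110001, weight = 3.
  m = 0101 → c = 0100100, weight = 2.
  m = 1101 → c = 1111110, weight = 6.
  m = 0011 → c = 1111111, weight = 7.
  m = 1011 → c = 0100101, weight = 3.
  m = 0111 → c = 0110000, weight = 2.
  m = 1111 → c = 1101010, weight = 4.
Tally weights:
  weight 0: 1 codewords.
  weight 1: 1 codewords.
  weight 2: 3 codewords.
  weight 3: 3 codewords.
  weight 4: 3 codewords.
  weight 5: 3 codewords.
  weight 6: 1 codewords.
  weight 7: 1 codewords.
Minimum distance d = smallest w > 0 with A_w > 0 = 1.
Sanity: Σ A_w = 16 = 2^4 = 16 ✓.


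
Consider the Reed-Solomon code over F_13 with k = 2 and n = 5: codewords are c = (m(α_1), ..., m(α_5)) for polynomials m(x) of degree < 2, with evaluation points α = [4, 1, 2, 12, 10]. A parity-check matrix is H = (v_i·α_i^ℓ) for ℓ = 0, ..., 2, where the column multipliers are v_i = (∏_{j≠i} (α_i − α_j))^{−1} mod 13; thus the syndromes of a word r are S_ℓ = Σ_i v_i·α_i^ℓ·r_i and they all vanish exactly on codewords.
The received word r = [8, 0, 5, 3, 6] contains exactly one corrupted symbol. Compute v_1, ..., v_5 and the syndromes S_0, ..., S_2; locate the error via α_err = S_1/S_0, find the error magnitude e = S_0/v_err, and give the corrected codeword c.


S = (3, 12, 9), error at position 1, error magnitude e = 6, c = [2, 0, 5, 3, 6].

Step 1: column multipliers v_i = (∏_{j≠i}(α_i − α_j))^{−1} mod 13.
  i = 1 (α = 4): (4−1)(4−2)(4−12)(4−10) = 3·2·(−8)·(−6) = 288 ≡ 2, so v_1 = 2^{−1} = 7 (mod 13).
  i = 2 (α = 1): (1−4)(1−2)(1−12)(1−10) = (−3)·(−1)·(−11)·(−9) = 297 ≡ 11, so v_2 = 11^{−1} = 6 (mod 13).
  i = 3 (α = 2): (2−4)(2−1)(2−12)(2−10) = (−2)·1·(−10)·(−8) = −160 ≡ 9, so v_3 = 9^{−1} = 3 (mod 13).
  i = 4 (α = 12): (12−4)(12−1)(12−2)(12−10) = 8·11·10·2 = 1760 ≡ 5, so v_4 = 5^{−1} = 8 (mod 13).
  i = 5 (α = 10): (10−4)(10−1)(10−2)(10−12) = 6·9·8·(−2) = −864 ≡ 7, so v_5 = 7^{−1} = 2 (mod 13).
  v = [7, 6, 3, 8, 2].
Step 2: syndromes of r = [8, 0, 5, 3, 6] (all sums mod 13).
  S_0 = Σ v_i r_i = 7·8 + 6·0 + 3·5 + 8·3 + 2·6 = 107 ≡ 3.
  S_1 = Σ v_i α_i r_i = 7·4·8 + 6·1·0 + 3·2·5 + 8·12·3 + 2·10·6 = 662 ≡ 12.
  α_i^2 mod 13 = [3, 1, 4, 1, 9].
  S_2 = Σ v_i α_i^2 r_i = 7·3·8 + 6·1·0 + 3·4·5 + 8·1·3 + 2·9·6 = 360 ≡ 9.
  S = (3, 12, 9) ≠ 0, so r is not a codeword (an error is present).
Step 3: locate the error. For a single error e at position i, S_ℓ = v_i·e·α_i^ℓ, so α_err = S_1/S_0.
  S_0^{−1} = 3^{−1} = 9 (mod 13), so α_err = 12·9 = 108 ≡ 4 = α_1. Error position i = 1.
  Consistency check: S_2/S_1 = 9·12 = 108 ≡ 4 = α_err ✓ (single-error assumption holds).
Step 4: error magnitude e = S_0/v_1 = S_0·∏_{j≠1}(α_1 − α_j) = 3·2 = 6 ≡ 6 (mod 13).
Step 5: correct position 1: c_1 = r_1 − e = 8 − 6 ≡ 2 (mod 13). Hence c = [2, 0, 5, 3, 6].
  Check: interpolating c through the α_i gives m(x) = 8 + 5·x (degree < 2) with m(α_i) = c_i for every i, so c is indeed a codeword.


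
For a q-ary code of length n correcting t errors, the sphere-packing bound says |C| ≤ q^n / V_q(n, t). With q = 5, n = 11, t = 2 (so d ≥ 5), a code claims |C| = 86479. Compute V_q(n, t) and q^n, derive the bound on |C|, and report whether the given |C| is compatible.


V_q(n, t) = 925, q^n = 48828125, Hamming bound = 52787, |C| = 86479 > bound (violated).

Step 1: Compute V_q(n, t) = Σ_{j=0}^2 C(n, j) (q−1)^j.
  j = 0: C(11,0)·(4)^0 = 1·1 = 1.
  j = 1: C(11,1)·(4)^1 = 11·4 = 44.
  j = 2: C(11,2)·(4)^2 = 55·16 = 880.
  V_q(n, t) = 1 + 44 + 880 = 925.
Step 2: q^n = 5^11 = 48828125.
Step 3: Hamming bound ⌊q^n / V_q(n,t)⌋ = ⌊48828125/925⌋ = 52787.
Step 4: Compare |C| = 86479 to 52787: violated.
The claimed |C| lies above the Hamming bound, so no 5-ary code of length 11 with d ≥ 5 can have 86479 codewords.


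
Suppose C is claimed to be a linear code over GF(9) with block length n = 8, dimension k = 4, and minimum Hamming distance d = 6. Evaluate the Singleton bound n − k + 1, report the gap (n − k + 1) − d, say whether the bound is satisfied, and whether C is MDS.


Singleton RHS = n − k + 1 = 5, slack = -1, bound violated (no such code; not MDS).

Singleton bound: d ≤ n − k + 1.
Here n = 8, k = 4, so n − k + 1 = 5.
Given d = 6, check d ≤ 5: NO.
Slack = (n − k + 1) − d = -1.
The slack is negative: d = 6 exceeds n − k + 1 = 5 by 1, so the Singleton bound is violated and no linear [8, 4, 6]_9 code can exist. In particular it is not MDS (MDS requires d = n − k + 1 exactly).
Description: the claimed parameters are [8, 4, 6]_9; such a code would be impossible (violates the Singleton bound).


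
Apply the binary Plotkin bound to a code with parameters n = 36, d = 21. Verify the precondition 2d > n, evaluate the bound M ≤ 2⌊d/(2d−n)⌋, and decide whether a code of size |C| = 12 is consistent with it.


Plotkin bound M ≤ 6; given |C| = 12 > bound (violated).

Check applicability: 2d = 42, n = 36.
2d − n = 6 > 0, so Plotkin applies.
Compute d/(2d−n) = 21/6 ≈ 3.5000.
⌊d/(2d−n)⌋ = 3.
Plotkin bound: M ≤ 2·3 = 6.
Given |C| = 12, check: VIOLATED.
This |C| is above the Plotkin bound, so no binary code with n = 36, d = 21 and 12 codewords exists.


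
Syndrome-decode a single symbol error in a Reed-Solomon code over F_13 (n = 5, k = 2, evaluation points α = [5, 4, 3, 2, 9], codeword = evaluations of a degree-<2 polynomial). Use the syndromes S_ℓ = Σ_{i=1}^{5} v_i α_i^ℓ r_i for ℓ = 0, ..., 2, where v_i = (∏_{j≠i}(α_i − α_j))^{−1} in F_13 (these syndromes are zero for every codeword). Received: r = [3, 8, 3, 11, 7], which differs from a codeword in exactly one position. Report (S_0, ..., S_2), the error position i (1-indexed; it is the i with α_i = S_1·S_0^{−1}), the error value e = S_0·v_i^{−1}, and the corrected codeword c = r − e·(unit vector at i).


S = (8, 1, 5), error at position 1, error magnitude e = 3, c = [0, 8, 3, 11, 7].

Step 1: column multipliers v_i = (∏_{j≠i}(α_i − α_j))^{−1} mod 13.
  i = 1 (α = 5): (5−4)(5−3)(5−2)(5−9) = 1·2·3·(−4) = −24 ≡ 2, so v_1 = 2^{−1} = 7 (mod 13).
  i = 2 (α = 4): (4−5)(4−3)(4−2)(4−9) = (−1)·1·2·(−5) = 10 ≡ 10, so v_2 = 10^{−1} = 4 (mod 13).
  i = 3 (α = 3): (3−5)(3−4)(3−2)(3−9) = (−2)·(−1)·1·(−6) = −12 ≡ 1, so v_3 = 1^{−1} = 1 (mod 13).
  i = 4 (α = 2): (2−5)(2−4)(2−3)(2−9) = (−3)·(−2)·(−1)·(−7) = 42 ≡ 3, so v_4 = 3^{−1} = 9 (mod 13).
  i = 5 (α = 9): (9−5)(9−4)(9−3)(9−2) = 4·5·6·7 = 840 ≡ 8, so v_5 = 8^{−1} = 5 (mod 13).
  v = [7, 4, 1, 9, 5].
Step 2: syndromes of r = [3, 8, 3, 11, 7] (all sums mod 13).
  S_0 = Σ v_i r_i = 7·3 + 4·8 + 1·3 + 9·11 + 5·7 = 190 ≡ 8.
  S_1 = Σ v_i α_i r_i = 7·5·3 + 4·4·8 + 1·3·3 + 9·2·11 + 5·9·7 = 755 ≡ 1.
  α_i^2 mod 13 = [12, 3, 9, 4, 3].
  S_2 = Σ v_i α_i^2 r_i = 7·12·3 + 4·3·8 + 1·9·3 + 9·4·11 + 5·3·7 = 876 ≡ 5.
  S = (8, 1, 5) ≠ 0, so r is not a codeword (an error is present).
Step 3: locate the error. For a single error e at position i, S_ℓ = v_i·e·α_i^ℓ, so α_err = S_1/S_0.
  S_0^{−1} = 8^{−1} = 5 (mod 13), so α_err = 1·5 = 5 ≡ 5 = α_1. Error position i = 1.
  Consistency check: S_2/S_1 = 5·1 = 5 ≡ 5 = α_err ✓ (single-error assumption holds).
Step 4: error magnitude e = S_0/v_1 = S_0·∏_{j≠1}(α_1 − α_j) = 8·2 = 16 ≡ 3 (mod 13).
Step 5: correct position 1: c_1 = r_1 − e = 3 − 3 ≡ 0 (mod 13). Hence c = [0, 8, 3, 11, 7].
  Check: interpolating c through the α_i gives m(x) = 1 + 5·x (degree < 2) with m(α_i) = c_i for every i, so c is indeed a codeword.


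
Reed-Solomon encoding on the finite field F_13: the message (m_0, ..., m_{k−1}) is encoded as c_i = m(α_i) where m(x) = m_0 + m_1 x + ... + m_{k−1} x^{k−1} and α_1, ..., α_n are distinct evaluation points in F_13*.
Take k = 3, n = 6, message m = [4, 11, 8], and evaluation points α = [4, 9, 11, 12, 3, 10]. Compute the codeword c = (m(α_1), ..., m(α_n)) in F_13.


c = [7, 10, 1, 1, 5, 4]

Message polynomial: m(x) = 4 + 11·x + 8·x^2 (mod 13).
For each evaluation point α_i, compute m(α_i) mod 13:
  α_1 = 4: Horner steps 8 → 4 → 7, so m(4) = 7.
  α_2 = 9: Horner steps 8 → 5 → 10, so m(9) = 10.
  α_3 = 11: Horner steps 8 → 8 → 1, so m(11) = 1.
  α_4 = 12: Horner steps 8 → 3 → 1, so m(12) = 1.
  α_5 = 3: Horner steps 8 → 9 → 5, so m(3) = 5.
  α_6 = 10: Horner steps 8 → 0 → 4, so m(10) = 4.
Codeword c = [7, 10, 1, 1, 5, 4] ∈ F_13^6.


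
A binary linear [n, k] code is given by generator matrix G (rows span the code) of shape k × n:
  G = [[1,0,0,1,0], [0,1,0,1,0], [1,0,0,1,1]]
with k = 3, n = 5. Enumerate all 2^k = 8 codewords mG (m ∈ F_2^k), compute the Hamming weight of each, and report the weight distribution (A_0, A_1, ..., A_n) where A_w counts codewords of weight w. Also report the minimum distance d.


Weight distribution: A_0 = 1, A_1 = 1, A_2 = 3, A_3 = 3. Minimum distance d = 1.

Enumerate all 2^3 = 8 messages m ∈ F_2^3.
For each, compute codeword c = mG in F_2^5, then tally its weight.
  m = 000 → c = 00000, weight = 0.
  m = 100 → c = 10010, weight = 2.
  m = 010 → c = 01010, weight = 2.
  m = 110 → c = 11000, weight = 2.
  m = 001 → c = 10011, weight = 3.
  m = 101 → c = 00001, weight = 1.
  m = 011 → c = 11001, weight = 3.
  m = 111 → c = 01011, weight = 3.
Tally weights:
  weight 0: 1 codewords.
  weight 1: 1 codewords.
  weight 2: 3 codewords.
  weight 3: 3 codewords.
Minimum distance d = smallest w > 0 with A_w > 0 = 1.
Sanity: Σ A_w = 8 = 2^3 = 8 ✓.


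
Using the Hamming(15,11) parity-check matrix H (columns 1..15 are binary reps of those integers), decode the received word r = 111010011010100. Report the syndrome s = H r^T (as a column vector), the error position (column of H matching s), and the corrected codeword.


s = (0, 0, 1, 0)^T, error position = 2, corrected codeword c = 101010011010100

Compute s = H r^T mod 2 one row at a time:
  s_1 = 1 + 1 + 0 + 1 + 0 + 1 + 0 + 0 = 4 ≡ 0 (mod 2).
  s_2 = 0 + 1 + 0 + 0 + 0 + 1 + 0 + 0 = 2 ≡ 0 (mod 2).
  s_3 = 1 + 1 + 0 + 0 + 0 + 1 + 0 + 0 = 3 ≡ 1 (mod 2).
  s_4 = 1 + 1 + 1 + 0 + 1 + 1 + 1 + 0 = 6 ≡ 0 (mod 2).
s = (0, 0, 1, 0)^T — this equals column 2 of H (binary 0010), so error is at position 2.
Correct: flip bit 2 of r = 111010011010100 to get c = 101010011010100.


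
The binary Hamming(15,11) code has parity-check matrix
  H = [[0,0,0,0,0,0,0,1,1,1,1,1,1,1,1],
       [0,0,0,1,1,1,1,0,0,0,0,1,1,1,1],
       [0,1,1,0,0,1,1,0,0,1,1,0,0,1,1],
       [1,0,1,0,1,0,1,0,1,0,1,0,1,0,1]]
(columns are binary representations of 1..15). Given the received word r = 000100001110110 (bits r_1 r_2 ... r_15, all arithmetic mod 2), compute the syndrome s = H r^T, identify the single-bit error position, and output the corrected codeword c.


s = (1, 1, 1, 1)^T, error position = 15, corrected codeword c = 000100001110111

Compute s = H r^T mod 2 one row at a time:
  s_1 = 0 + 1 + 1 + 1 + 0 + 1 + 1 + 0 = 5 ≡ 1 (mod 2).
  s_2 = 1 + 0 + 0 + 0 + 0 + 1 + 1 + 0 = 3 ≡ 1 (mod 2).
  s_3 = 0 + 0 + 0 + 0 + 1 + 1 + 1 + 0 = 3 ≡ 1 (mod 2).
  s_4 = 0 + 0 + 0 + 0 + 1 + 1 + 1 + 0 = 3 ≡ 1 (mod 2).
s = (1, 1, 1, 1)^T — this equals column 15 of H (binary 1111), so error is at position 15.
Correct: flip bit 15 of r = 000100001110110 to get c = 000100001110111.


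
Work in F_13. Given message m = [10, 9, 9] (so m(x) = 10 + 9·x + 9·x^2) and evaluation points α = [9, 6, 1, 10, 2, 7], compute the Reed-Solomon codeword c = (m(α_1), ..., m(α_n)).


c = [1, 11, 2, 12, 12, 7]

Message polynomial: m(x) = 10 + 9·x + 9·x^2 (mod 13).
For each evaluation point α_i, compute m(α_i) mod 13:
  α_1 = 9: Horner steps 9 → 12 → 1, so m(9) = 1.
  α_2 = 6: Horner steps 9 → 11 → 11, so m(6) = 11.
  α_3 = 1: Horner steps 9 → 5 → 2, so m(1) = 2.
  α_4 = 10: Horner steps 9 → 8 → 12, so m(10) = 12.
  α_5 = 2: Horner steps 9 → 1 → 12, so m(2) = 12.
  α_6 = 7: Horner steps 9 → 7 → 7, so m(7) = 7.
Codeword c = [1, 11, 2, 12, 12, 7] ∈ F_13^6.


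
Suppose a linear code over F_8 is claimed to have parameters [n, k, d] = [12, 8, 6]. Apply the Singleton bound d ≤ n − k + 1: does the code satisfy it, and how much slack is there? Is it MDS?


Singleton RHS = n − k + 1 = 5, slack = -1, bound violated (no such code; not MDS).

Singleton bound: d ≤ n − k + 1.
Here n = 12, k = 8, so n − k + 1 = 5.
Given d = 6, check d ≤ 5: NO.
Slack = (n − k + 1) − d = -1.
The slack is negative: d = 6 exceeds n − k + 1 = 5 by 1, so the Singleton bound is violated and no linear [12, 8, 6]_8 code can exist. In particular it is not MDS (MDS requires d = n − k + 1 exactly).
Description: the claimed parameters are [12, 8, 6]_8; such a code would be impossible (violates the Singleton bound).


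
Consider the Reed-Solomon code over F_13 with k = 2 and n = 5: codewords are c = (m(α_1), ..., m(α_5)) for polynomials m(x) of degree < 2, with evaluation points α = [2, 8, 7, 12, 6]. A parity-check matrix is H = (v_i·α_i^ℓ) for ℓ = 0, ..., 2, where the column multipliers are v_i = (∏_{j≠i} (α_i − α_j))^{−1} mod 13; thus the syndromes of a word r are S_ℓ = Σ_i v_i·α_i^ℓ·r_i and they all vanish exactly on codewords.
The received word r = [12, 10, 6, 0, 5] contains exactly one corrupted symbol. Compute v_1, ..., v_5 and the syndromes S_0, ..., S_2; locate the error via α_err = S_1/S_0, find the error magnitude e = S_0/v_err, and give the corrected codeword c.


S = (4, 11, 1), error at position 5, error magnitude e = 3, c = [12, 10, 6, 0, 2].

Step 1: column multipliers v_i = (∏_{j≠i}(α_i − α_j))^{−1} mod 13.
  i = 1 (α = 2): (2−8)(2−7)(2−12)(2−6) = (−6)·(−5)·(−10)·(−4) = 1200 ≡ 4, so v_1 = 4^{−1} = 10 (mod 13).
  i = 2 (α = 8): (8−2)(8−7)(8−12)(8−6) = 6·1·(−4)·2 = −48 ≡ 4, so v_2 = 4^{−1} = 10 (mod 13).
  i = 3 (α = 7): (7−2)(7−8)(7−12)(7−6) = 5·(−1)·(−5)·1 = 25 ≡ 12, so v_3 = 12^{−1} = 12 (mod 13).
  i = 4 (α = 12): (12−2)(12−8)(12−7)(12−6) = 10·4·5·6 = 1200 ≡ 4, so v_4 = 4^{−1} = 10 (mod 13).
  i = 5 (α = 6): (6−2)(6−8)(6−7)(6−12) = 4·(−2)·(−1)·(−6) = −48 ≡ 4, so v_5 = 4^{−1} = 10 (mod 13).
  v = [10, 10, 12, 10, 10].
Step 2: syndromes of r = [12, 10, 6, 0, 5] (all sums mod 13).
  S_0 = Σ v_i r_i = 10·12 + 10·10 + 12·6 + 10·0 + 10·5 = 342 ≡ 4.
  S_1 = Σ v_i α_i r_i = 10·2·12 + 10·8·10 + 12·7·6 + 10·12·0 + 10·6·5 = 1844 ≡ 11.
  α_i^2 mod 13 = [4, 12, 10, 1, 10].
  S_2 = Σ v_i α_i^2 r_i = 10·4·12 + 10·12·10 + 12·10·6 + 10·1·0 + 10·10·5 = 2900 ≡ 1.
  S = (4, 11, 1) ≠ 0, so r is not a codeword (an error is present).
Step 3: locate the error. For a single error e at position i, S_ℓ = v_i·e·α_i^ℓ, so α_err = S_1/S_0.
  S_0^{−1} = 4^{−1} = 10 (mod 13), so α_err = 11·10 = 110 ≡ 6 = α_5. Error position i = 5.
  Consistency check: S_2/S_1 = 1·6 = 6 ≡ 6 = α_err ✓ (single-error assumption holds).
Step 4: error magnitude e = S_0/v_5 = S_0·∏_{j≠5}(α_5 − α_j) = 4·4 = 16 ≡ 3 (mod 13).
Step 5: correct position 5: c_5 = r_5 − e = 5 − 3 ≡ 2 (mod 13). Hence c = [12, 10, 6, 0, 2].
  Check: interpolating c through the α_i gives m(x) = 4 + 4·x (degree < 2) with m(α_i) = c_i for every i, so c is indeed a codeword.


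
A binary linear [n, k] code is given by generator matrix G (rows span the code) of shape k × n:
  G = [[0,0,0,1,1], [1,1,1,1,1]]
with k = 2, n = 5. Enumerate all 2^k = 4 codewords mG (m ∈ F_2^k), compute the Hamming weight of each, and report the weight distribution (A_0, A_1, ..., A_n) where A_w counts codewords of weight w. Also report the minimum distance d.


Weight distribution: A_0 = 1, A_2 = 1, A_3 = 1, A_5 = 1. Minimum distance d = 2.

Enumerate all 2^2 = 4 messages m ∈ F_2^2.
For each, compute codeword c = mG in F_2^5, then tally its weight.
  m = 00 → c = 00000, weight = 0.
  m = 10 → c = 00011, weight = 2.
  m = 01 → c = 11111, weight = 5.
  m = 11 → c = 11100, weight = 3.
Tally weights:
  weight 0: 1 codewords.
  weight 2: 1 codewords.
  weight 3: 1 codewords.
  weight 5: 1 codewords.
Minimum distance d = smallest w > 0 with A_w > 0 = 2.
Sanity: Σ A_w = 4 = 2^2 = 4 ✓.


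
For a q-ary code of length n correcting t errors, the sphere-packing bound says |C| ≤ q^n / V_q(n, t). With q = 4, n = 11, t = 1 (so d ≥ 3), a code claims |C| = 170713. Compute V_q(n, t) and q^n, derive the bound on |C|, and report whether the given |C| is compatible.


V_q(n, t) = 34, q^n = 4194304, Hamming bound = 123361, |C| = 170713 > bound (violated).

Step 1: Compute V_q(n, t) = Σ_{j=0}^1 C(n, j) (q−1)^j.
  j = 0: C(11,0)·(3)^0 = 1·1 = 1.
  j = 1: C(11,1)·(3)^1 = 11·3 = 33.
  V_q(n, t) = 1 + 33 = 34.
Step 2: q^n = 4^11 = 4194304.
Step 3: Hamming bound ⌊q^n / V_q(n,t)⌋ = ⌊4194304/34⌋ = 123361.
Step 4: Compare |C| = 170713 to 123361: violated.
The claimed |C| lies above the Hamming bound, so no 4-ary code of length 11 with d ≥ 3 can have 170713 codewords.


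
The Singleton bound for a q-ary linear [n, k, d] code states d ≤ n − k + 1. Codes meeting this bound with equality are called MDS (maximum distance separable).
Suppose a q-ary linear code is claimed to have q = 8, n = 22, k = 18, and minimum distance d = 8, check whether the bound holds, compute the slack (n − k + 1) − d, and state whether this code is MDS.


Singleton RHS = n − k + 1 = 5, slack = -3, bound violated (no such code; not MDS).

Singleton bound: d ≤ n − k + 1.
Here n = 22, k = 18, so n − k + 1 = 5.
Given d = 8, check d ≤ 5: NO.
Slack = (n − k + 1) − d = -3.
The slack is negative: d = 8 exceeds n − k + 1 = 5 by 3, so the Singleton bound is violated and no linear [22, 18, 8]_8 code can exist. In particular it is not MDS (MDS requires d = n − k + 1 exactly).
Description: the claimed parameters are [22, 18, 8]_8; such a code would be impossible (violates the Singleton bound).


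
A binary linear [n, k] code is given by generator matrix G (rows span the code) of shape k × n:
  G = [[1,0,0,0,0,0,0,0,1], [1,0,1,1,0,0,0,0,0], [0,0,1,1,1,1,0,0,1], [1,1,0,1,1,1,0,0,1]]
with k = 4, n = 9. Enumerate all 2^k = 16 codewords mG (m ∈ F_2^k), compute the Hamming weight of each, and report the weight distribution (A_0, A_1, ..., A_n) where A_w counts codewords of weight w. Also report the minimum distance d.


Weight distribution: A_0 = 1, A_2 = 3, A_3 = 4, A_4 = 3, A_5 = 4, A_6 = 1. Minimum distance d = 2.

Enumerate all 2^4 = 16 messages m ∈ F_2^4.
For each, compute codeword c = mG in F_2^9, then tally its weight.
  m = 0000 → c = 000000000, weight = 0.
  m = 1000 → c = 100000001, weight = 2.
  m = 0100 → c = 101100000, weight = 3.
  m = 1100 → c = 001100001, weight = 3.
  m = 0010 → c = 001111001, weight = 5.
  m = 1010 → c = 101111000, weight = 5.
  m = 0110 → c = 100011001, weight = 4.
  m = 1110 → c = 000011000, weight = 2.
  m = 0001 → c = 110111001, weight = 6.
  m = 1001 → c = 010111000, weight = 4.
  m = 0101 → c = 011011001, weight = 5.
  m = 1101 → c = 111011000, weight = 5.
  m = 0011 → c = 111000000, weight = 3.
  m = 1011 → c = 011000001, weight = 3.
  m = 0111 → c = 010100000, weight = 2.
  m = 1111 → c = 110100001, weight = 4.
Tally weights:
  weight 0: 1 codewords.
  weight 2: 3 codewords.
  weight 3: 4 codewords.
  weight 4: 3 codewords.
  weight 5: 4 codewords.
  weight 6: 1 codewords.
Minimum distance d = smallest w > 0 with A_w > 0 = 2.
Sanity: Σ A_w = 16 = 2^4 = 16 ✓.


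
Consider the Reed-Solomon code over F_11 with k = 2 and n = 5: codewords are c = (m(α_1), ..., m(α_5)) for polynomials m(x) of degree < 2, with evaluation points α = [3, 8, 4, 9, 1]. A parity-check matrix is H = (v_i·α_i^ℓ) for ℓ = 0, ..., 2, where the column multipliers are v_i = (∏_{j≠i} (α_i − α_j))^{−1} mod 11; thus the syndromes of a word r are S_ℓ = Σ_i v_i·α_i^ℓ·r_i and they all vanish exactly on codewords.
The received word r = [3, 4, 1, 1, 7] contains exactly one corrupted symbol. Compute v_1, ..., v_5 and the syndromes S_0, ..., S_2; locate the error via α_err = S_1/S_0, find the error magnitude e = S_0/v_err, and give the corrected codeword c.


S = (6, 10, 2), error at position 4, error magnitude e = 10, c = [3, 4, 1, 2, 7].

Step 1: column multipliers v_i = (∏_{j≠i}(α_i − α_j))^{−1} mod 11.
  i = 1 (α = 3): (3−8)(3−4)(3−9)(3−1) = (−5)·(−1)·(−6)·2 = −60 ≡ 6, so v_1 = 6^{−1} = 2 (mod 11).
  i = 2 (α = 8): (8−3)(8−4)(8−9)(8−1) = 5·4·(−1)·7 = −140 ≡ 3, so v_2 = 3^{−1} = 4 (mod 11).
  i = 3 (α = 4): (4−3)(4−8)(4−9)(4−1) = 1·(−4)·(−5)·3 = 60 ≡ 5, so v_3 = 5^{−1} = 9 (mod 11).
  i = 4 (α = 9): (9−3)(9−8)(9−4)(9−1) = 6·1·5·8 = 240 ≡ 9, so v_4 = 9^{−1} = 5 (mod 11).
  i = 5 (α = 1): (1−3)(1−8)(1−4)(1−9) = (−2)·(−7)·(−3)·(−8) = 336 ≡ 6, so v_5 = 6^{−1} = 2 (mod 11).
  v = [2, 4, 9, 5, 2].
Step 2: syndromes of r = [3, 4, 1, 1, 7] (all sums mod 11).
  S_0 = Σ v_i r_i = 2·3 + 4·4 + 9·1 + 5·1 + 2·7 = 50 ≡ 6.
  S_1 = Σ v_i α_i r_i = 2·3·3 + 4·8·4 + 9·4·1 + 5·9·1 + 2·1·7 = 241 ≡ 10.
  α_i^2 mod 11 = [9, 9, 5, 4, 1].
  S_2 = Σ v_i α_i^2 r_i = 2·9·3 + 4·9·4 + 9·5·1 + 5·4·1 + 2·1·7 = 277 ≡ 2.
  S = (6, 10, 2) ≠ 0, so r is not a codeword (an error is present).
Step 3: locate the error. For a single error e at position i, S_ℓ = v_i·e·α_i^ℓ, so α_err = S_1/S_0.
  S_0^{−1} = 6^{−1} = 2 (mod 11), so α_err = 10·2 = 20 ≡ 9 = α_4. Error position i = 4.
  Consistency check: S_2/S_1 = 2·10 = 20 ≡ 9 = α_err ✓ (single-error assumption holds).
Step 4: error magnitude e = S_0/v_4 = S_0·∏_{j≠4}(α_4 − α_j) = 6·9 = 54 ≡ 10 (mod 11).
Step 5: correct position 4: c_4 = r_4 − e = 1 − 10 ≡ 2 (mod 11). Hence c = [3, 4, 1, 2, 7].
  Check: interpolating c through the α_i gives m(x) = 9 + 9·x (degree < 2) with m(α_i) = c_i for every i, so c is indeed a codeword.


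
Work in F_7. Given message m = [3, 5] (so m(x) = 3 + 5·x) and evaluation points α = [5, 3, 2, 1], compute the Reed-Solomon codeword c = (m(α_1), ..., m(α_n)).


c = [0, 4, 6, 1]

Message polynomial: m(x) = 3 + 5·x (mod 7).
For each evaluation point α_i, compute m(α_i) mod 7:
  α_1 = 5: Horner steps 5 → 0, so m(5) = 0.
  α_2 = 3: Horner steps 5 → 4, so m(3) = 4.
  α_3 = 2: Horner steps 5 → 6, so m(2) = 6.
  α_4 = 1: Horner steps 5 → 1, so m(1) = 1.
Codeword c = [0, 4, 6, 1] ∈ F_7^4.


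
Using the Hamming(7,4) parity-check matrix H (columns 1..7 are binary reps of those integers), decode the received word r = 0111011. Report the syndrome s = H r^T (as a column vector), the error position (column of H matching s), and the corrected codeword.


s = (1, 0, 0)^T, error position = 4, corrected codeword c = 0110011

Compute s = H r^T mod 2 one row at a time:
  s_1 = 1 + 0 + 1 + 1 = 3 ≡ 1 (mod 2).
  s_2 = 1 + 1 + 1 + 1 = 4 ≡ 0 (mod 2).
  s_3 = 0 + 1 + 0 + 1 = 2 ≡ 0 (mod 2).
s = (1, 0, 0)^T — this equals column 4 of H (binary 100), so error is at position 4.
Correct: flip bit 4 of r = 0111011 to get c = 0110011.


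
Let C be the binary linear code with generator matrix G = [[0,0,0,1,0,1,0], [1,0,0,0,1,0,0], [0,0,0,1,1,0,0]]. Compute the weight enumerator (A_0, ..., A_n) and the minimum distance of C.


Weight distribution: A_0 = 1, A_2 = 6, A_4 = 1. Minimum distance d = 2.

Enumerate all 2^3 = 8 messages m ∈ F_2^3.
For each, compute codeword c = mG in F_2^7, then tally its weight.
  m = 000 → c = 0000000, weight = 0.
  m = 100 → c = 0001010, weight = 2.
  m = 010 → c = 1000100, weight = 2.
  m = 110 → c = 1001110, weight = 4.
  m = 001 → c = 0001100, weight = 2.
  m = 101 → c = 0000110, weight = 2.
  m = 011 → c = 1001000, weight = 2.
  m = 111 → c = 1000010, weight = 2.
Tally weights:
  weight 0: 1 codewords.
  weight 2: 6 codewords.
  weight 4: 1 codewords.
Minimum distance d = smallest w > 0 with A_w > 0 = 2.
Sanity: Σ A_w = 8 = 2^3 = 8 ✓.


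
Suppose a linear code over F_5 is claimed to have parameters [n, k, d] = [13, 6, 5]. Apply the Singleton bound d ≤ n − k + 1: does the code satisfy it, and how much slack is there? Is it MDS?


Singleton RHS = n − k + 1 = 8, slack = 3, bound satisfied, not MDS.

Singleton bound: d ≤ n − k + 1.
Here n = 13, k = 6, so n − k + 1 = 8.
Given d = 5, check d ≤ 8: YES.
Slack = (n − k + 1) − d = 3.
The code is NOT MDS (slack = 3 > 0).
Description: the claimed parameters are [13, 6, 5]_5; such a code would be non-MDS.


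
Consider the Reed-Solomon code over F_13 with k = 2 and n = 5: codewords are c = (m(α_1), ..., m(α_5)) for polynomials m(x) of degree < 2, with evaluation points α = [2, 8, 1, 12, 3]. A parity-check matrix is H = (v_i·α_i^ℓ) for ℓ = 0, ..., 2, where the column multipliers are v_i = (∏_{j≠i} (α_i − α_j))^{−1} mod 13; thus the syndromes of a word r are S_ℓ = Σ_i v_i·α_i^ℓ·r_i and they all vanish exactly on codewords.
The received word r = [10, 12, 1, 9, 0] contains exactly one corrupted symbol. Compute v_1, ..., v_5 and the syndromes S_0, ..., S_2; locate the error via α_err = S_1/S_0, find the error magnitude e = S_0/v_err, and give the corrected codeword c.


S = (6, 5, 2), error at position 5, error magnitude e = 7, c = [10, 12, 1, 9, 6].

Step 1: column multipliers v_i = (∏_{j≠i}(α_i − α_j))^{−1} mod 13.
  i = 1 (α = 2): (2−8)(2−1)(2−12)(2−3) = (−6)·1·(−10)·(−1) = −60 ≡ 5, so v_1 = 5^{−1} = 8 (mod 13).
  i = 2 (α = 8): (8−2)(8−1)(8−12)(8−3) = 6·7·(−4)·5 = −840 ≡ 5, so v_2 = 5^{−1} = 8 (mod 13).
  i = 3 (α = 1): (1−2)(1−8)(1−12)(1−3) = (−1)·(−7)·(−11)·(−2) = 154 ≡ 11, so v_3 = 11^{−1} = 6 (mod 13).
  i = 4 (α = 12): (12−2)(12−8)(12−1)(12−3) = 10·4·11·9 = 3960 ≡ 8, so v_4 = 8^{−1} = 5 (mod 13).
  i = 5 (α = 3): (3−2)(3−8)(3−1)(3−12) = 1·(−5)·2·(−9) = 90 ≡ 12, so v_5 = 12^{−1} = 12 (mod 13).
  v = [8, 8, 6, 5, 12].
Step 2: syndromes of r = [10, 12, 1, 9, 0] (all sums mod 13).
  S_0 = Σ v_i r_i = 8·10 + 8·12 + 6·1 + 5·9 + 12·0 = 227 ≡ 6.
  S_1 = Σ v_i α_i r_i = 8·2·10 + 8·8·12 + 6·1·1 + 5·12·9 + 12·3·0 = 1474 ≡ 5.
  α_i^2 mod 13 = [4, 12, 1, 1, 9].
  S_2 = Σ v_i α_i^2 r_i = 8·4·10 + 8·12·12 + 6·1·1 + 5·1·9 + 12·9·0 = 1523 ≡ 2.
  S = (6, 5, 2) ≠ 0, so r is not a codeword (an error is present).
Step 3: locate the error. For a single error e at position i, S_ℓ = v_i·e·α_i^ℓ, so α_err = S_1/S_0.
  S_0^{−1} = 6^{−1} = 11 (mod 13), so α_err = 5·11 = 55 ≡ 3 = α_5. Error position i = 5.
  Consistency check: S_2/S_1 = 2·8 = 16 ≡ 3 = α_err ✓ (single-error assumption holds).
Step 4: error magnitude e = S_0/v_5 = S_0·∏_{j≠5}(α_5 − α_j) = 6·12 = 72 ≡ 7 (mod 13).
Step 5: correct position 5: c_5 = r_5 − e = 0 − 7 ≡ 6 (mod 13). Hence c = [10, 12, 1, 9, 6].
  Check: interpolating c through the α_i gives m(x) = 5 + 9·x (degree < 2) with m(α_i) = c_i for every i, so c is indeed a codeword.


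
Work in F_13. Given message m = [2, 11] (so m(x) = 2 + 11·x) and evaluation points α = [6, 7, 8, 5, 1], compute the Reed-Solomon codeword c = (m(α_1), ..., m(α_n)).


c = [3, 1, 12, 5, 0]

Message polynomial: m(x) = 2 + 11·x (mod 13).
For each evaluation point α_i, compute m(α_i) mod 13:
  α_1 = 6: Horner steps 11 → 3, so m(6) = 3.
  α_2 = 7: Horner steps 11 → 1, so m(7) = 1.
  α_3 = 8: Horner steps 11 → 12, so m(8) = 12.
  α_4 = 5: Horner steps 11 → 5, so m(5) = 5.
  α_5 = 1: Horner steps 11 → 0, so m(1) = 0.
Codeword c = [3, 1, 12, 5, 0] ∈ F_13^5.


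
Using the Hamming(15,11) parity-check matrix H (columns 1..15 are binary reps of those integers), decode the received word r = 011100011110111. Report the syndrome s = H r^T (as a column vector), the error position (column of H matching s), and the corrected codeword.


s = (1, 0, 0, 1)^T, error position = 9, corrected codeword c = 011100010110111

Compute s = H r^T mod 2 one row at a time:
  s_1 = 1 + 1 + 1 + 1 + 0 + 1 + 1 + 1 = 7 ≡ 1 (mod 2).
  s_2 = 1 + 0 + 0 + 0 + 0 + 1 + 1 + 1 = 4 ≡ 0 (mod 2).
  s_3 = 1 + 1 + 0 + 0 + 1 + 1 + 1 + 1 = 6 ≡ 0 (mod 2).
  s_4 = 0 + 1 + 0 + 0 + 1 + 1 + 1 + 1 = 5 ≡ 1 (mod 2).
s = (1, 0, 0, 1)^T — this equals column 9 of H (binary 1001), so error is at position 9.
Correct: flip bit 9 of r = 011100011110111 to get c = 011100010110111.


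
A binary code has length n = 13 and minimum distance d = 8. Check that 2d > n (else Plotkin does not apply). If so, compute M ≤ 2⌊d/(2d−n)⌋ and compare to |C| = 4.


Plotkin bound M ≤ 4; given |C| = 4 ≤ bound (satisfied).

Check applicability: 2d = 16, n = 13.
2d − n = 3 > 0, so Plotkin applies.
Compute d/(2d−n) = 8/3 ≈ 2.6667.
⌊d/(2d−n)⌋ = 2.
Plotkin bound: M ≤ 2·2 = 4.
Given |C| = 4, check: satisfied.
This |C| is at the Plotkin bound.


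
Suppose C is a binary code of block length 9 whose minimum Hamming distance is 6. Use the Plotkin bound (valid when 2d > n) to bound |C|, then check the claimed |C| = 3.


Plotkin bound M ≤ 4; given |C| = 3 ≤ bound (satisfied).

Check applicability: 2d = 12, n = 9.
2d − n = 3 > 0, so Plotkin applies.
Compute d/(2d−n) = 6/3 ≈ 2.0000.
⌊d/(2d−n)⌋ = 2.
Plotkin bound: M ≤ 2·2 = 4.
Given |C| = 3, check: satisfied.
This |C| is below the Plotkin bound.


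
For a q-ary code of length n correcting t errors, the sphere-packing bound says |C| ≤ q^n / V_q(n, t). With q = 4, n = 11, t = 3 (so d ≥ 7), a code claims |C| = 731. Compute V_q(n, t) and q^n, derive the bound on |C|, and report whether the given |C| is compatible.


V_q(n, t) = 4984, q^n = 4194304, Hamming bound = 841, |C| = 731 ≤ bound (satisfied).

Step 1: Compute V_q(n, t) = Σ_{j=0}^3 C(n, j) (q−1)^j.
  j = 0: C(11,0)·(3)^0 = 1·1 = 1.
  j = 1: C(11,1)·(3)^1 = 11·3 = 33.
  j = 2: C(11,2)·(3)^2 = 55·9 = 495.
  j = 3: C(11,3)·(3)^3 = 165·27 = 4455.
  V_q(n, t) = 1 + 33 + 495 + 4455 = 4984.
Step 2: q^n = 4^11 = 4194304.
Step 3: Hamming bound ⌊q^n / V_q(n,t)⌋ = ⌊4194304/4984⌋ = 841.
Step 4: Compare |C| = 731 to 841: satisfied.
The claimed |C| lies below the Hamming bound.


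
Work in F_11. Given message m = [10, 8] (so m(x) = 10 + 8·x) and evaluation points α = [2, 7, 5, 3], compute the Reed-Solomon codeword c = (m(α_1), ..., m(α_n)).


c = [4, 0, 6, 1]

Message polynomial: m(x) = 10 + 8·x (mod 11).
For each evaluation point α_i, compute m(α_i) mod 11:
  α_1 = 2: Horner steps 8 → 4, so m(2) = 4.
  α_2 = 7: Horner steps 8 → 0, so m(7) = 0.
  α_3 = 5: Horner steps 8 → 6, so m(5) = 6.
  α_4 = 3: Horner steps 8 → 1, so m(3) = 1.
Codeword c = [4, 0, 6, 1] ∈ F_11^4.


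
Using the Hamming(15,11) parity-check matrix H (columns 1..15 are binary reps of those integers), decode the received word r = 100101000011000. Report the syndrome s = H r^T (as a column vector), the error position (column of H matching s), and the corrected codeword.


s = (0, 1, 0, 0)^T, error position = 4, corrected codeword c = 100001000011000

Compute s = H r^T mod 2 one row at a time:
  s_1 = 0 + 0 + 0 + 1 + 1 + 0 + 0 + 0 = 2 ≡ 0 (mod 2).
  s_2 = 1 + 0 + 1 + 0 + 1 + 0 + 0 + 0 = 3 ≡ 1 (mod 2).
  s_3 = 0 + 0 + 1 + 0 + 0 + 1 + 0 + 0 = 2 ≡ 0 (mod 2).
  s_4 = 1 + 0 + 0 + 0 + 0 + 1 + 0 + 0 = 2 ≡ 0 (mod 2).
s = (0, 1, 0, 0)^T — this equals column 4 of H (binary 0100), so error is at position 4.
Correct: flip bit 4 of r = 100101000011000 to get c = 100001000011000.


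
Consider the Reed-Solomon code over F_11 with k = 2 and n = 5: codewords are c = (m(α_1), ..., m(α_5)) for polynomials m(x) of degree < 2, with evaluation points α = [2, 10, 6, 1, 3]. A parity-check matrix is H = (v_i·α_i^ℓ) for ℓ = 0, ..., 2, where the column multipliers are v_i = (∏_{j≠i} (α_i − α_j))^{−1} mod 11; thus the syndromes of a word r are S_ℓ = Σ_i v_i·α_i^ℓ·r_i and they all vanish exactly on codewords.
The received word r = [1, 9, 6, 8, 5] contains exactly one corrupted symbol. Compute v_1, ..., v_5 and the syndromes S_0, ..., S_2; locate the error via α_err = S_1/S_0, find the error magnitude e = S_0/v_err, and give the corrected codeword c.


S = (3, 8, 3), error at position 2, error magnitude e = 9, c = [1, 0, 6, 8, 5].

Step 1: column multipliers v_i = (∏_{j≠i}(α_i − α_j))^{−1} mod 11.
  i = 1 (α = 2): (2−10)(2−6)(2−1)(2−3) = (−8)·(−4)·1·(−1) = −32 ≡ 1, so v_1 = 1^{−1} = 1 (mod 11).
  i = 2 (α = 10): (10−2)(10−6)(10−1)(10−3) = 8·4·9·7 = 2016 ≡ 3, so v_2 = 3^{−1} = 4 (mod 11).
  i = 3 (α = 6): (6−2)(6−10)(6−1)(6−3) = 4·(−4)·5·3 = −240 ≡ 2, so v_3 = 2^{−1} = 6 (mod 11).
  i = 4 (α = 1): (1−2)(1−10)(1−6)(1−3) = (−1)·(−9)·(−5)·(−2) = 90 ≡ 2, so v_4 = 2^{−1} = 6 (mod 11).
  i = 5 (α = 3): (3−2)(3−10)(3−6)(3−1) = 1·(−7)·(−3)·2 = 42 ≡ 9, so v_5 = 9^{−1} = 5 (mod 11).
  v = [1, 4, 6, 6, 5].
Step 2: syndromes of r = [1, 9, 6, 8, 5] (all sums mod 11).
  S_0 = Σ v_i r_i = 1·1 + 4·9 + 6·6 + 6·8 + 5·5 = 146 ≡ 3.
  S_1 = Σ v_i α_i r_i = 1·2·1 + 4·10·9 + 6·6·6 + 6·1·8 + 5·3·5 = 701 ≡ 8.
  α_i^2 mod 11 = [4, 1, 3, 1, 9].
  S_2 = Σ v_i α_i^2 r_i = 1·4·1 + 4·1·9 + 6·3·6 + 6·1·8 + 5·9·5 = 421 ≡ 3.
  S = (3, 8, 3) ≠ 0, so r is not a codeword (an error is present).
Step 3: locate the error. For a single error e at position i, S_ℓ = v_i·e·α_i^ℓ, so α_err = S_1/S_0.
  S_0^{−1} = 3^{−1} = 4 (mod 11), so α_err = 8·4 = 32 ≡ 10 = α_2. Error position i = 2.
  Consistency check: S_2/S_1 = 3·7 = 21 ≡ 10 = α_err ✓ (single-error assumption holds).
Step 4: error magnitude e = S_0/v_2 = S_0·∏_{j≠2}(α_2 − α_j) = 3·3 = 9 ≡ 9 (mod 11).
Step 5: correct position 2: c_2 = r_2 − e = 9 − 9 ≡ 0 (mod 11). Hence c = [1, 0, 6, 8, 5].
  Check: interpolating c through the α_i gives m(x) = 4 + 4·x (degree < 2) with m(α_i) = c_i for every i, so c is indeed a codeword.
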